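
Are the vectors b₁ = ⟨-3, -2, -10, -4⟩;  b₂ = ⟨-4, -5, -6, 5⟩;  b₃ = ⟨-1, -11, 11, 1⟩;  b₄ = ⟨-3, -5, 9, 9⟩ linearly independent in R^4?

linearly independent

The matrix [b₁|b₂|b₃|b₄] has determinant 2946.
A nonzero determinant means the columns are linearly independent.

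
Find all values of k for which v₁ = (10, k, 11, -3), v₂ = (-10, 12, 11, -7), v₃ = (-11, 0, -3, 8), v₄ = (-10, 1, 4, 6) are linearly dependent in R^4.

k = -15/4

Dependence holds iff the 4×4 matrix [v₁ v₂ v₃ v₄] is singular.
Cofactor expansion gives det = -864*k - 3240.
Setting this to zero gives k = -15/4.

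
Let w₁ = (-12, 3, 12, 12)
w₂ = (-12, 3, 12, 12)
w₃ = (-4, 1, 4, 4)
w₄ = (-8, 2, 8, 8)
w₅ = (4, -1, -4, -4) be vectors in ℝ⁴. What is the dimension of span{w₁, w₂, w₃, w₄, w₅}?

1

Form the matrix with w₁, w₂, w₃, w₄, w₅ as columns and reduce.
Exactly 1 pivot survives; hence the rank is 1.
(With 5 elements in a 4-dimensional space the rank is at most 4.)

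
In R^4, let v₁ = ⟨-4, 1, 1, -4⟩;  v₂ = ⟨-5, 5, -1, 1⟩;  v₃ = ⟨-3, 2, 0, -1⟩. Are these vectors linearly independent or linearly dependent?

Row-reduce the matrix whose columns are v₁, v₂, v₃.
The reduction yields 2 nonzero rows, so the rank is 2.
Since rank 2 < 3, the set is linearly dependent.
Indeed v₁ + v₂ - 3v₃ = 0.

linearly dependent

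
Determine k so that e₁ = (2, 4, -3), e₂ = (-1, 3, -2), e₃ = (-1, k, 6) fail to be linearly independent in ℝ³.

k = -59/7

Dependence holds iff the 3×3 matrix [e₁ e₂ e₃] is singular.
Expanding, det = 7*k + 59.
This vanishes exactly when k = -59/7.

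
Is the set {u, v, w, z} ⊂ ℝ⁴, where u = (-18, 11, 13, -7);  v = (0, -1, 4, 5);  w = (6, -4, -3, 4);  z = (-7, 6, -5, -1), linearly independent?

Form the 4×4 matrix with these as columns; its determinant is 0.
A zero determinant means the columns are linearly dependent.
Indeed u - v + 3w = 0.

linearly dependent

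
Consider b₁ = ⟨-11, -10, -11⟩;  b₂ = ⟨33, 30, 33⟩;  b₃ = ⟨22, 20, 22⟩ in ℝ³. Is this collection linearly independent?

linearly dependent

One vector is a scalar multiple of another, so the set is dependent.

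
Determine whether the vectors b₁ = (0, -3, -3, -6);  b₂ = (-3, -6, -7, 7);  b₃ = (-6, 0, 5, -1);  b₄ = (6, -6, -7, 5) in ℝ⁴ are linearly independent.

The matrix [b₁|b₂|b₃|b₄] has determinant -2412.
A nonzero determinant means the columns are linearly independent.

linearly independent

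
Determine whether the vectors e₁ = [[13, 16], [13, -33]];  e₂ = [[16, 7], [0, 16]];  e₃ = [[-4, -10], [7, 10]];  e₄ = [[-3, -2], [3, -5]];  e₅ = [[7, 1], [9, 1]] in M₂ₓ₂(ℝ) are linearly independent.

Write each element as a coordinate vector in ℝ⁴ using {E₁₁, E₁₂, E₂₁, E₂₂}.
There are 5 vectors in a 4-dimensional space, so they cannot be linearly independent.

linearly dependent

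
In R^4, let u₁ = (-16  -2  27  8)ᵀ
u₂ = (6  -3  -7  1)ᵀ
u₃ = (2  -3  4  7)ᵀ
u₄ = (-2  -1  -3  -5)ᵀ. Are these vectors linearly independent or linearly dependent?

Row-reduce the matrix whose columns are u₁, u₂, u₃, u₄.
The reduction yields 3 nonzero rows, so the rank is 3.
Since rank 3 < 4, the set is linearly dependent.
Indeed u₁ + 3u₂ - 3u₃ - 2u₄ = 0.

linearly dependent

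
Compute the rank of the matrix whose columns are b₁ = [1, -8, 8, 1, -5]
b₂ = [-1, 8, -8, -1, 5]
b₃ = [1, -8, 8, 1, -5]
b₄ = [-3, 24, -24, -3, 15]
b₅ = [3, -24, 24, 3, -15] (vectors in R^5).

Put the 5×5 matrix [b₁|b₂|b₃|b₄|b₅] into echelon form.
There is 1 pivot column, so rank = 1.

1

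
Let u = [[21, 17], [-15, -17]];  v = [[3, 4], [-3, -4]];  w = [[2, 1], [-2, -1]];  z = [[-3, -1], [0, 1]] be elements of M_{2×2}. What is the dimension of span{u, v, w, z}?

3

Represent each element by its coordinate vector in ℝ⁴.
Form the matrix with u, v, w, z as columns and reduce.
There are 3 pivot columns, so rank = 3.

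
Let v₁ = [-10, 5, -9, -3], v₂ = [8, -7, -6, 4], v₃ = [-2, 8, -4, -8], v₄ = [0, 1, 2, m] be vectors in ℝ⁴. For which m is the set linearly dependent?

m = -4/5

The set is linearly dependent precisely when det[v₁; v₂; v₃; v₄] = 0.
The determinant works out to -990*m - 792.
Solving -990*m - 792 = 0 yields m = -4/5.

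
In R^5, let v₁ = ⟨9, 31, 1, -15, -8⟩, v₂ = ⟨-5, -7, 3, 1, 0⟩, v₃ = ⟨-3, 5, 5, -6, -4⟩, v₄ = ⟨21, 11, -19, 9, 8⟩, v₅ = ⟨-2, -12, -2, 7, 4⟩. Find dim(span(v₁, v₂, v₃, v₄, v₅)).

Row-reduce the 5×5 matrix with these as rows.
Reduction leaves 2 leading entries, giving rank 2.

dim = 2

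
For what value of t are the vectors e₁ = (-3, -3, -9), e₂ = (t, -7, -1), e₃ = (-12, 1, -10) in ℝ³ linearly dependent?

t = 13

Place the vectors as rows of a 3×3 matrix; dependence ⇔ determinant zero.
Expanding, det = 507 - 39*t.
This vanishes exactly when t = 13.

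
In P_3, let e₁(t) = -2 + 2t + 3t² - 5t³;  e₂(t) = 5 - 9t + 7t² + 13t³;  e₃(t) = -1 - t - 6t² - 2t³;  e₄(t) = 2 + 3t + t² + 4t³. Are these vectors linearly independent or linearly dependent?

linearly dependent

Take coordinates with respect to the standard basis {1, t, …, t³}.
The matrix [e₁|e₂|e₃|e₄] has determinant 0.
A zero determinant means the columns are linearly dependent.
Indeed 3e₁ + e₂ + 3e₃ + 2e₄ = 0.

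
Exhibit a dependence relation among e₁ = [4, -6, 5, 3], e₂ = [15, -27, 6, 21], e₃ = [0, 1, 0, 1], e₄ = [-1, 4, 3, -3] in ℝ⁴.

3e₁ - e₂ + 3e₃ - 3e₄ = 0

Solve the homogeneous system with e₁, e₂, e₃, e₄ as columns by row-reducing the coefficient matrix.
A generator of the null space is (3, -1, 3, -3).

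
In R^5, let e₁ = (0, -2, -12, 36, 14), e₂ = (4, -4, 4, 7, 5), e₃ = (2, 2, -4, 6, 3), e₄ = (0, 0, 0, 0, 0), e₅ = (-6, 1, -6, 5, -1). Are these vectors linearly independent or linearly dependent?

linearly dependent

One of the vectors is the zero vector, so the set is linearly dependent.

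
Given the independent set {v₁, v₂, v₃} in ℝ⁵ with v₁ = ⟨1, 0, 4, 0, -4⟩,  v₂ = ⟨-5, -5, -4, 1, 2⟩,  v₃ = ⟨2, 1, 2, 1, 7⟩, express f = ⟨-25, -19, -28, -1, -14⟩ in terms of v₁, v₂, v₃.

f = -2v₁ + 3v₂ - 4v₃

Set up the augmented matrix [v₁ | v₂ | v₃ | f] and row-reduce.
The system has the unique solution (α₁, α₂, α₃) = (-2, 3, -4).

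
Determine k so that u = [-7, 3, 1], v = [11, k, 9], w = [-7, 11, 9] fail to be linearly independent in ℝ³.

The vectors are dependent exactly when the determinant of the matrix with rows u, v, w vanishes.
The determinant works out to 328 - 56*k.
This vanishes exactly when k = 41/7.

k = 41/7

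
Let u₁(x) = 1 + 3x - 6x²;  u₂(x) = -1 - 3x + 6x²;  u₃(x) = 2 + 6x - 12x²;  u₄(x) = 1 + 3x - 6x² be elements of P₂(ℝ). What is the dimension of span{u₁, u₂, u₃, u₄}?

Use coordinates relative to {1, x, x²}.
Apply Gaussian elimination to the matrix whose rows are u₁, u₂, u₃, u₄.
There is 1 pivot column, so rank = 1.
(With 4 elements in a 3-dimensional space the rank is at most 3.)

dim = 1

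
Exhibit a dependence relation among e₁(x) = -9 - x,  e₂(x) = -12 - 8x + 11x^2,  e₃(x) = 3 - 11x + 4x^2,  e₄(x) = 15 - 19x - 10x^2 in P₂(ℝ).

2e₁ - 2e₂ + 3e₃ - e₄ = 0

Take coordinates with respect to {1, x, x^2}.
Row-reduce the matrix with e₁, e₂, e₃, e₄ as columns; the null space gives the coefficients.
One solution (up to scaling) is (2, -2, 3, -1).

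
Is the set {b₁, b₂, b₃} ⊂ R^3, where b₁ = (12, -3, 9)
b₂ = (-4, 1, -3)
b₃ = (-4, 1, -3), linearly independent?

Form the 3×3 matrix with these as columns; its determinant is 0.
A zero determinant means the columns are linearly dependent.

linearly dependent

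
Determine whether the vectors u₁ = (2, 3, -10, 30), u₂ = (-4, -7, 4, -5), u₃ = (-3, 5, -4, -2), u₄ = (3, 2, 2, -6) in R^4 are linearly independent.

Row-reduce the matrix whose columns are u₁, u₂, u₃, u₄.
The reduction yields 3 nonzero rows, so the rank is 3.
Since rank 3 < 4, the set is linearly dependent.
Indeed u₁ + 2u₂ + u₃ + 3u₄ = 0.

linearly dependent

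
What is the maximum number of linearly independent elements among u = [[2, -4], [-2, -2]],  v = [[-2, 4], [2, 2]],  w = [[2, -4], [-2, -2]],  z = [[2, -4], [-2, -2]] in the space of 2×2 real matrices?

1

Represent each element by its coordinate vector in ℝ⁴.
Form the matrix with u, v, w, z as columns and reduce.
Reduction leaves 1 leading entry, giving rank 1.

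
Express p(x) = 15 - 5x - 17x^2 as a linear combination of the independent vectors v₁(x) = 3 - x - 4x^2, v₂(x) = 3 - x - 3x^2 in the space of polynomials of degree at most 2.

Take coordinate vectors relative to {1, x, x^2}.
Since v₁, v₂ are independent, the coefficients expressing p are uniquely determined by a linear system.
Row-reducing the augmented matrix gives the unique coefficients (a₁, a₂) = (2, 3).

p = 2v₁ + 3v₂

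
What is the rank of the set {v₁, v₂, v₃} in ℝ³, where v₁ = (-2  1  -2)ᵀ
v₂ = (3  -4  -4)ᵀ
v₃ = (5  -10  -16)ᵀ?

rank 2

Row-reduce the 3×3 matrix with these as rows.
The echelon form has 2 nonzero rows, so the rank is 2.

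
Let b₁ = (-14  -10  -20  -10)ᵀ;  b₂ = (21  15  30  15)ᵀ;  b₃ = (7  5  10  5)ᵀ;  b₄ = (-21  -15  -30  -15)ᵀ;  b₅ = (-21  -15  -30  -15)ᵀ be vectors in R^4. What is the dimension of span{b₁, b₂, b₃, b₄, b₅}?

Row-reduce the 5×4 matrix with these as rows.
There is 1 pivot column, so rank = 1.
(With 5 elements in a 4-dimensional space the rank is at most 4.)

1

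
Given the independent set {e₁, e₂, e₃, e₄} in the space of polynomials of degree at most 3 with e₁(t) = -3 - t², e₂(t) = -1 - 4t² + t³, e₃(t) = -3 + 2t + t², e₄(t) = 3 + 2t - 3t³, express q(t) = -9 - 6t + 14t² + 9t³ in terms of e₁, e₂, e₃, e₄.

q = -e₁ - 3e₂ + e₃ - 4e₄

Work in coordinates with respect to the standard basis {1, t, …, t³}.
Set up the augmented matrix [e₁ | e₂ | e₃ | e₄ | q] and row-reduce.
Row-reducing the augmented matrix gives the unique coefficients (c₁, …, c₄) = (-1, -3, 1, -4).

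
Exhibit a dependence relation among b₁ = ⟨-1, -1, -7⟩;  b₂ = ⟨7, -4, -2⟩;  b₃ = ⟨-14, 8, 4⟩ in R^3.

Solve the homogeneous system with b₁, b₂, b₃ as columns by row-reducing the coefficient matrix.
A generator of the null space is (0, 2, 1).

2b₂ + b₃ = 0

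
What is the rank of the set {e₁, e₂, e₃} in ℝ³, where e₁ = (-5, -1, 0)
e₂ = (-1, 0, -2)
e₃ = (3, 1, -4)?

2

Put the 3×3 matrix [e₁|e₂|e₃] into echelon form.
The echelon form has 2 nonzero rows, so the rank is 2.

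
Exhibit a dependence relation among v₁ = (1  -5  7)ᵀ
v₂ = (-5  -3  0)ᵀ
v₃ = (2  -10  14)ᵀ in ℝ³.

2v₁ - v₃ = 0

Write the vectors as columns of a matrix and find a nonzero vector in its null space.
One solution (up to scaling) is (2, 0, -1).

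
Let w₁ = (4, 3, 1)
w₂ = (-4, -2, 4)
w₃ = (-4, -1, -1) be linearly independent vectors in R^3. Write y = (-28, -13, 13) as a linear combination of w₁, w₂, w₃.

y = -w₁ + 4w₂ + 2w₃

Set up the augmented matrix [w₁ | w₂ | w₃ | y] and row-reduce.
Back-substitution yields (a₁, a₂, a₃) = (-1, 4, 2).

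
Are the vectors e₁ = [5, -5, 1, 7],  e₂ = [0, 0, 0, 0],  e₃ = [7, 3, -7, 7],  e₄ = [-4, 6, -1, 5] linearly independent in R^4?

linearly dependent

One of the vectors is the zero vector, so the set is linearly dependent.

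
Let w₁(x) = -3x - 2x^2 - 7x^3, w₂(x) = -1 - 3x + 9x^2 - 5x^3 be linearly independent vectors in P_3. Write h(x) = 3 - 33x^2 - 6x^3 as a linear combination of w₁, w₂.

h = 3w₁ - 3w₂

Take coordinate vectors relative to {1, x, …, x^3}.
Write h = a₁w₁ + a₂w₂ and equate components.
Row-reducing the augmented matrix gives the unique coefficients (a₁, a₂) = (3, -3).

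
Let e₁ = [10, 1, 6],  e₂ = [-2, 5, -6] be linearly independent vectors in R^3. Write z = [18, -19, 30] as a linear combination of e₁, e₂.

z = e₁ - 4e₂

Write z = α₁e₁ + α₂e₂ and equate components.
Row-reducing the augmented matrix gives the unique coefficients (α₁, α₂) = (1, -4).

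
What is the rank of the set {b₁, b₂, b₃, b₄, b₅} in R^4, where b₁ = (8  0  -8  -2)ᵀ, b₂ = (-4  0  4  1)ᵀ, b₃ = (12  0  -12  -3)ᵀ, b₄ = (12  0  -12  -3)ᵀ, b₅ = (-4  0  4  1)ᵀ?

Apply Gaussian elimination to the matrix whose rows are b₁, b₂, b₃, b₄, b₅.
Exactly 1 pivot survives; hence the rank is 1.
(With 5 elements in a 4-dimensional space the rank is at most 4.)

1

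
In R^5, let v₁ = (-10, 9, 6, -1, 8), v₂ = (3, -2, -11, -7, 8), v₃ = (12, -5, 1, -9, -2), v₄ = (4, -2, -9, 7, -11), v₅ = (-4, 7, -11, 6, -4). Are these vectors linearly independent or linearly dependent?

linearly independent

Place the vectors as rows of a 5×5 matrix and reduce to echelon form.
The reduction yields 5 nonzero rows, so the rank is 5.
Since rank = 5 (the number of vectors), the set is linearly independent.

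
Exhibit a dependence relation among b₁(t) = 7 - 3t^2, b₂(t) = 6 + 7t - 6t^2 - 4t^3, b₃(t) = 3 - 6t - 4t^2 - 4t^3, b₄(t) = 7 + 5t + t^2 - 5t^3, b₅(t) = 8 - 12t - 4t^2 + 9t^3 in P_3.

3b₁ - b₂ - b₄ - b₅ = 0

Pass to coordinate vectors relative to the basis {1, t, …, t^3}.
Solve the homogeneous system with b₁, b₂, b₃, b₄, b₅ as columns by row-reducing the coefficient matrix.
One solution (up to scaling) is (3, -1, 0, -1, -1).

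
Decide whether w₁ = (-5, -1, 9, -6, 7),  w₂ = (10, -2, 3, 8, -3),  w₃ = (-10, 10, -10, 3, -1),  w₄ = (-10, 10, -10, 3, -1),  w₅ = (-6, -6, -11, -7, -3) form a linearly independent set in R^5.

Two of the vectors are equal, giving an immediate dependence.

linearly dependent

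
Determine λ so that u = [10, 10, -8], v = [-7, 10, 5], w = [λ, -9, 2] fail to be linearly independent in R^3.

Place the vectors as rows of a 3×3 matrix; dependence ⇔ determinant zero.
The determinant works out to 130*λ + 286.
This vanishes exactly when λ = -11/5.

λ = -11/5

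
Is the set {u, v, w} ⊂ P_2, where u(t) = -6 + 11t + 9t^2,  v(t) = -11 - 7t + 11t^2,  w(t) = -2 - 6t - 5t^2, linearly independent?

Take coordinates with respect to the standard basis {1, t, t^2}.
The matrix [u|v|w] has determinant -985.
A nonzero determinant means the columns are linearly independent.

linearly independent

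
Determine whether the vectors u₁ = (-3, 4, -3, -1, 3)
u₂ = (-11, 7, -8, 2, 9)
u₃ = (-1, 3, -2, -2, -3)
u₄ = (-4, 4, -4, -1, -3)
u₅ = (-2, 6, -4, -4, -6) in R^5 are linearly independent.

linearly dependent

One vector is a scalar multiple of another, so the set is dependent.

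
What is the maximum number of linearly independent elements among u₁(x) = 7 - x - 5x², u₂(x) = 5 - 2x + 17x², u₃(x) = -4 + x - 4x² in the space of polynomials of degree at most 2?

2

Represent each element by its coordinate vector in ℝ³.
Apply Gaussian elimination to the matrix whose rows are u₁, u₂, u₃.
Exactly 2 pivots survive; hence the rank is 2.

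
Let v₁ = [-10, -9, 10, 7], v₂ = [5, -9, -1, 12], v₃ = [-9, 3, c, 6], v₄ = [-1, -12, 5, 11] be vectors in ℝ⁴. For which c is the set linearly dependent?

c = 23/11

Dependence holds iff the 4×4 matrix [v₁ v₂ v₃ v₄] is singular.
Cofactor expansion gives det = 690 - 330*c.
Solving 690 - 330*c = 0 yields c = 23/11.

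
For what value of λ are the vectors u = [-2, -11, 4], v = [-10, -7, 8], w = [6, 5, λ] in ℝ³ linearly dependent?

λ = -5

Place the vectors as rows of a 3×3 matrix; dependence ⇔ determinant zero.
The determinant works out to -96*λ - 480.
Solving -96*λ - 480 = 0 yields λ = -5.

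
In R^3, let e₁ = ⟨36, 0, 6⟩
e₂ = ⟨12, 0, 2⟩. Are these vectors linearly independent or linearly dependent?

linearly dependent

Row-reduce the matrix whose columns are e₁, e₂.
The reduction yields 1 nonzero row, so the rank is 1.
Since rank 1 < 2, the set is linearly dependent.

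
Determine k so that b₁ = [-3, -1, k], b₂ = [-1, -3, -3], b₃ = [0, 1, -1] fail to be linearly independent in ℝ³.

k = -17

The vectors are dependent exactly when the determinant of the matrix with rows b₁, b₂, b₃ vanishes.
The determinant works out to -k - 17.
This vanishes exactly when k = -17.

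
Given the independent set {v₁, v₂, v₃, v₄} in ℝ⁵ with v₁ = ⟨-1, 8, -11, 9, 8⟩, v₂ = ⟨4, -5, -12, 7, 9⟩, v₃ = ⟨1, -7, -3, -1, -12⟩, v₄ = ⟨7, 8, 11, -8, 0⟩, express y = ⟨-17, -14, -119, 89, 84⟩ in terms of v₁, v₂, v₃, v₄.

Solve the system with v₁, v₂, v₃, v₄ as columns and y as the right-hand side.
The system has the unique solution (c₁, …, c₄) = (3, 4, -2, -4).

y = 3v₁ + 4v₂ - 2v₃ - 4v₄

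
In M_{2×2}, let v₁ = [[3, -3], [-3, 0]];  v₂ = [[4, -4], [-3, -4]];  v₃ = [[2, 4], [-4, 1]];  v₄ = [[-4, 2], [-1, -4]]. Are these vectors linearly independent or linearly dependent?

linearly independent

Take coordinates with respect to the standard basis {E₁₁, E₁₂, E₂₁, E₂₂}.
Row-reduce the matrix whose columns are v₁, v₂, v₃, v₄.
The reduction yields 4 nonzero rows, so the rank is 4.
Since rank = 4 (the number of vectors), the set is linearly independent.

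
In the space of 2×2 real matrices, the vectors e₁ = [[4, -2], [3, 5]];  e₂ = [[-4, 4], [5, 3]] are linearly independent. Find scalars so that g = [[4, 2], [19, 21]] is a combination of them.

Identify each element with its coordinate vector in ℝ⁴ via {E₁₁, E₁₂, E₂₁, E₂₂}.
Set up the augmented matrix [e₁ | e₂ | g] and row-reduce.
The system has the unique solution (c₁, c₂) = (3, 2).

g = 3e₁ + 2e₂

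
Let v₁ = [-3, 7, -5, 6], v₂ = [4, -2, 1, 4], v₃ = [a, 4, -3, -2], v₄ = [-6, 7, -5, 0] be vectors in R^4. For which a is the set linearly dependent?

a = -13/3

Place the vectors as rows of a 4×4 matrix; dependence ⇔ determinant zero.
Expanding, det = 18*a + 78.
This vanishes exactly when a = -13/3.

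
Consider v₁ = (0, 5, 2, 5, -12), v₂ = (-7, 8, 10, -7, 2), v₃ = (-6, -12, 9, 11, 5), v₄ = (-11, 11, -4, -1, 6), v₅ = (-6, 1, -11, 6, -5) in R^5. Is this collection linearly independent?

linearly independent

The matrix [v₁|v₂|v₃|v₄|v₅] has determinant -332464.
A nonzero determinant means the columns are linearly independent.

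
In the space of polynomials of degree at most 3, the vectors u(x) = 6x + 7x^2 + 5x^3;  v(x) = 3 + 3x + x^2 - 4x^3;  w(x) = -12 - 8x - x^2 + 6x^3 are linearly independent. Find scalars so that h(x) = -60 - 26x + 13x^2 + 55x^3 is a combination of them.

Identify each element with its coordinate vector in ℝ⁴ via {1, x, …, x^3}.
Write h = c₁u + … + c₃w and equate components.
Row-reducing the augmented matrix gives the unique coefficients (c₁, c₂, c₃) = (3, -4, 4).

h = 3u - 4v + 4w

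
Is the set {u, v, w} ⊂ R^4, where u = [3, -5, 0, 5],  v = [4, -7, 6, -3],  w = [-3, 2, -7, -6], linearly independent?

linearly independent

Row-reduce the matrix whose columns are u, v, w.
The reduction yields 3 nonzero rows, so the rank is 3.
Since rank = 3 (the number of vectors), the set is linearly independent.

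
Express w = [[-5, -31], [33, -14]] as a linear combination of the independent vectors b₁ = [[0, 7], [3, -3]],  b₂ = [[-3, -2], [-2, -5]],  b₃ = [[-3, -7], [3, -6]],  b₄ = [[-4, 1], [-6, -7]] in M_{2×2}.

Identify each element with its coordinate vector in ℝ⁴ via {E₁₁, E₁₂, E₂₁, E₂₂}.
Since b₁, b₂, b₃, b₄ are independent, the coefficients expressing w are uniquely determined by a linear system.
Row-reducing the augmented matrix gives the unique coefficients (a₁, …, a₄) = (1, 3, 4, -4).

w = b₁ + 3b₂ + 4b₃ - 4b₄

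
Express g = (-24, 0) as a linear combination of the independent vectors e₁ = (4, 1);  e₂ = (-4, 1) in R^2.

g = -3e₁ + 3e₂

Set up the augmented matrix [e₁ | e₂ | g] and row-reduce.
Row-reducing the augmented matrix gives the unique coefficients (c₁, c₂) = (-3, 3).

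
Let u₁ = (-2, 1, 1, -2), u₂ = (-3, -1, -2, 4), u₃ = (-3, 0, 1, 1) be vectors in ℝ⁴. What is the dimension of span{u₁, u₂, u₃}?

dim = 3

Put the 4×3 matrix [u₁|u₂|u₃] into echelon form.
Exactly 3 pivots survive; hence the rank is 3.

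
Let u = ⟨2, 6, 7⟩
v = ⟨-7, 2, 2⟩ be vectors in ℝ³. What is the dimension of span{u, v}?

dim = 2

Apply Gaussian elimination to the matrix whose rows are u, v.
The echelon form has 2 nonzero rows, so the rank is 2.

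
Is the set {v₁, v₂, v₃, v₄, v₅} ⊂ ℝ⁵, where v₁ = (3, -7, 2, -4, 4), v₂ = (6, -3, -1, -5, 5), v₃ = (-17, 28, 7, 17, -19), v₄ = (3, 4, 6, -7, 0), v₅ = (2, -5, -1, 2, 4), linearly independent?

linearly dependent

Row-reduce the matrix whose columns are v₁, v₂, v₃, v₄, v₅.
The reduction yields 4 nonzero rows, so the rank is 4.
Since rank 4 < 5, the set is linearly dependent.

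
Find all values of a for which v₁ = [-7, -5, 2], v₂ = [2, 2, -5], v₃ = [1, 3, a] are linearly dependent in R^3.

Dependence holds iff the 3×3 matrix [v₁ v₂ v₃] is singular.
Cofactor expansion gives det = -4*a - 72.
Solving -4*a - 72 = 0 yields a = -18.

a = -18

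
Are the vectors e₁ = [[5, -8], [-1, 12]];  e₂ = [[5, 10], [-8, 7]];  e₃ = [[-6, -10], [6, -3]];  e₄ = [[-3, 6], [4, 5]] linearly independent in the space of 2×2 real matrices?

Write each element as a coordinate vector in ℝ⁴ using {E₁₁, E₁₂, E₂₁, E₂₂}.
The matrix [e₁|e₂|e₃|e₄] has determinant -5256.
A nonzero determinant means the columns are linearly independent.

linearly independent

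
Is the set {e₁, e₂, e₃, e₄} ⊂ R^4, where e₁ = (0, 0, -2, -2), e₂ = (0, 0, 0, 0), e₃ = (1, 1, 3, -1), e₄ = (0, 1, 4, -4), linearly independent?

One of the vectors is the zero vector, so the set is linearly dependent.

linearly dependent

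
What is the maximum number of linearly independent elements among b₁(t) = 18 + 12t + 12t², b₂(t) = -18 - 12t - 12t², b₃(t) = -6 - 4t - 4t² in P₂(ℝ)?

1

Represent each element by its coordinate vector in ℝ³.
Row-reduce the 3×3 matrix with these as rows.
Exactly 1 pivot survives; hence the rank is 1.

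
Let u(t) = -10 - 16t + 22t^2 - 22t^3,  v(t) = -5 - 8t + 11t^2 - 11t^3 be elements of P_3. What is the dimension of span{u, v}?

1

Use coordinates relative to {1, t, …, t^3}.
Put the 4×2 matrix [u|v] into echelon form.
Reduction leaves 1 leading entry, giving rank 1.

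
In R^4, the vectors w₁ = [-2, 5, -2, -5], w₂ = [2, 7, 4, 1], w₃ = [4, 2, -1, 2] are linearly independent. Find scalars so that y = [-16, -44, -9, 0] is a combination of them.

Solve the system with w₁, w₂, w₃ as columns and y as the right-hand side.
The system has the unique solution (c₁, c₂, c₃) = (-2, -4, -3).

y = -2w₁ - 4w₂ - 3w₃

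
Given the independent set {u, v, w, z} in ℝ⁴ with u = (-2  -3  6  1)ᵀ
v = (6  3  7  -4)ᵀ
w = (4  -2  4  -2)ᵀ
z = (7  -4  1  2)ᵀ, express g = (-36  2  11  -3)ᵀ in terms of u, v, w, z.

Write g = a₁u + … + a₄z and equate components.
The system has the unique solution (a₁, …, a₄) = (3, -1, 1, -4).

g = 3u - v + w - 4z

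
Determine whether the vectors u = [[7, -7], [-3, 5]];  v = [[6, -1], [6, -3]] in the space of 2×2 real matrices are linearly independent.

linearly independent

Write each element as a coordinate vector in ℝ⁴ using {E₁₁, E₁₂, E₂₁, E₂₂}.
Place the vectors as rows of a 2×4 matrix and reduce to echelon form.
The reduction yields 2 nonzero rows, so the rank is 2.
Since rank = 2 (the number of vectors), the set is linearly independent.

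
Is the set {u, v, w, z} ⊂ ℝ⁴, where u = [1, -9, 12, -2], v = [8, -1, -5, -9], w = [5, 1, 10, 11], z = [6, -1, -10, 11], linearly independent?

Row-reduce the matrix whose columns are u, v, w, z.
The reduction yields 4 nonzero rows, so the rank is 4.
Since rank = 4 (the number of vectors), the set is linearly independent.

linearly independent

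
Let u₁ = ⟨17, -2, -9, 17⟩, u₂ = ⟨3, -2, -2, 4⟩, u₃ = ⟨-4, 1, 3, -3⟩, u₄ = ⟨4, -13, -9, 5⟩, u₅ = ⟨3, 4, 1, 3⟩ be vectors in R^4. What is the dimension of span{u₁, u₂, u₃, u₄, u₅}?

dim = 3

Put the 4×5 matrix [u₁|u₂|u₃|u₄|u₅] into echelon form.
There are 3 pivot columns, so rank = 3.
(With 5 elements in a 4-dimensional space the rank is at most 4.)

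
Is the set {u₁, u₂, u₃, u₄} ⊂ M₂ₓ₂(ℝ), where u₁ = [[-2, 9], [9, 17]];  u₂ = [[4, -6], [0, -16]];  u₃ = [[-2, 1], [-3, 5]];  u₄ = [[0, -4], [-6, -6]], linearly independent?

Write each element as a coordinate vector in ℝ⁴ using {E₁₁, E₁₂, E₂₁, E₂₂}.
Place the vectors as rows of a 4×4 matrix and reduce to echelon form.
The reduction yields 2 nonzero rows, so the rank is 2.
Since rank 2 < 4, the set is linearly dependent.

linearly dependent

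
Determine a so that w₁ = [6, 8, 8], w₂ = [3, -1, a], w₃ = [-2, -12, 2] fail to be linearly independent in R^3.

Dependence holds iff the 3×3 matrix [w₁ w₂ w₃] is singular.
Cofactor expansion gives det = 56*a - 364.
This vanishes exactly when a = 13/2.

a = 13/2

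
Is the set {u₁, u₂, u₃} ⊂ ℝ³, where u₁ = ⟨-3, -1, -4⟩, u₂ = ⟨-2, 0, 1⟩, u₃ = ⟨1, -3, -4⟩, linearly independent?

The matrix [u₁|u₂|u₃] has determinant -26.
A nonzero determinant means the columns are linearly independent.

linearly independent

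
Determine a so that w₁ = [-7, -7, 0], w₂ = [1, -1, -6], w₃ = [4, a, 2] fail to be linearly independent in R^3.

a = 14/3

The vectors are dependent exactly when the determinant of the matrix with rows w₁, w₂, w₃ vanishes.
Expanding, det = 196 - 42*a.
Solving 196 - 42*a = 0 yields a = 14/3.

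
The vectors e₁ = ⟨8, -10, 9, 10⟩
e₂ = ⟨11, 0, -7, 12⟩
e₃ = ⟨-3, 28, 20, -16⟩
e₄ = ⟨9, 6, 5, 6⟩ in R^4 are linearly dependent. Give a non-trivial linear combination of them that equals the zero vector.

e₁ + 2e₂ + e₃ - 3e₄ = 0

Set up α₁e₁ + … + α₄e₄ = 0 and solve the homogeneous system.
A generator of the null space is (1, 2, 1, -3).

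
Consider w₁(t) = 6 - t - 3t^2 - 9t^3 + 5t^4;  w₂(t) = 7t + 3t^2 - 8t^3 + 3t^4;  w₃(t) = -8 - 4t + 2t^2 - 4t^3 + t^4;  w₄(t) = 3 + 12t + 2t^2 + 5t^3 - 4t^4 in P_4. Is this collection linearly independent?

linearly independent

Write each element as a coordinate vector in ℝ⁵ using {1, t, …, t^4}.
Place the vectors as rows of a 4×5 matrix and reduce to echelon form.
The reduction yields 4 nonzero rows, so the rank is 4.
Since rank = 4 (the number of vectors), the set is linearly independent.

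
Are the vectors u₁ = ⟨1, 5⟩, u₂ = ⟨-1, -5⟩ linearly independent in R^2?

linearly dependent

The matrix [u₁|u₂] has determinant 0.
A zero determinant means the columns are linearly dependent.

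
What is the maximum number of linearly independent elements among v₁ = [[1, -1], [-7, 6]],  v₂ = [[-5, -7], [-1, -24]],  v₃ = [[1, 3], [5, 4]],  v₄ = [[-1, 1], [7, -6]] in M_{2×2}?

2

Pass to coordinate vectors with respect to the basis {E₁₁, E₁₂, E₂₁, E₂₂}.
Apply Gaussian elimination to the matrix whose rows are v₁, v₂, v₃, v₄.
The echelon form has 2 nonzero rows, so the rank is 2.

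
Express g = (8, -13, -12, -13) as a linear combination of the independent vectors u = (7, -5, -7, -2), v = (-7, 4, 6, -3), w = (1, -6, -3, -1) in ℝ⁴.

g = 3u + 2v + w

Set up the augmented matrix [u | v | w | g] and row-reduce.
Back-substitution yields (c₁, c₂, c₃) = (3, 2, 1).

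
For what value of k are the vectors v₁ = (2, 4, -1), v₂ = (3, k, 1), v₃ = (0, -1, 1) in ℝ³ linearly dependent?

k = 7/2

Place the vectors as rows of a 3×3 matrix; dependence ⇔ determinant zero.
Expanding, det = 2*k - 7.
Solving 2*k - 7 = 0 yields k = 7/2.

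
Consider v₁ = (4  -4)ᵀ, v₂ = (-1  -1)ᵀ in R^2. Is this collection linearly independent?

The matrix [v₁|v₂] has determinant -8.
A nonzero determinant means the columns are linearly independent.

linearly independent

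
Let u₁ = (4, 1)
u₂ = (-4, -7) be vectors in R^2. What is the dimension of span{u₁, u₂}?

Put the 2×2 matrix [u₁|u₂] into echelon form.
The echelon form has 2 nonzero rows, so the rank is 2.

dim = 2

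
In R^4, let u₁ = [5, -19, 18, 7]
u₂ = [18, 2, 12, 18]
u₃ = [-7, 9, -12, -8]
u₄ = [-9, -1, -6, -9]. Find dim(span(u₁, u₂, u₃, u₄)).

2

Apply Gaussian elimination to the matrix whose rows are u₁, u₂, u₃, u₄.
Exactly 2 pivots survive; hence the rank is 2.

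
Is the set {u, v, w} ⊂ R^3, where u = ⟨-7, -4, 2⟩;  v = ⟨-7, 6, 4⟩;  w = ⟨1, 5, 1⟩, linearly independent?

linearly independent

Form the 3×3 matrix with these as columns; its determinant is -28.
A nonzero determinant means the columns are linearly independent.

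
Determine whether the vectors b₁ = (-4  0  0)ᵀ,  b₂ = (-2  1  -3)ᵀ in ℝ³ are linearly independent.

Place the vectors as rows of a 2×3 matrix and reduce to echelon form.
The reduction yields 2 nonzero rows, so the rank is 2.
Since rank = 2 (the number of vectors), the set is linearly independent.

linearly independent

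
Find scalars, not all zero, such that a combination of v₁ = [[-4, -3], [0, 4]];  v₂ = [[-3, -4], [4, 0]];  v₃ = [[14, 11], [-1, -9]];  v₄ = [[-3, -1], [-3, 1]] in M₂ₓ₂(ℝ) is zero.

2v₁ + v₂ + v₃ + v₄ = 0

Pass to coordinate vectors relative to the basis {E₁₁, E₁₂, E₂₁, E₂₂}.
Solve the homogeneous system with v₁, v₂, v₃, v₄ as columns by row-reducing the coefficient matrix.
A generator of the null space is (2, 1, 1, 1).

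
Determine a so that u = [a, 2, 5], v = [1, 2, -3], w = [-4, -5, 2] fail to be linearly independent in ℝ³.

Dependence holds iff the 3×3 matrix [u v w] is singular.
Expanding, det = 35 - 11*a.
Solving 35 - 11*a = 0 yields a = 35/11.

a = 35/11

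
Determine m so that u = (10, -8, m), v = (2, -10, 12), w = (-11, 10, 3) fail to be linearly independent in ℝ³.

m = -22/5

Dependence holds iff the 3×3 matrix [u v w] is singular.
The determinant works out to -90*m - 396.
Solving -90*m - 396 = 0 yields m = -22/5.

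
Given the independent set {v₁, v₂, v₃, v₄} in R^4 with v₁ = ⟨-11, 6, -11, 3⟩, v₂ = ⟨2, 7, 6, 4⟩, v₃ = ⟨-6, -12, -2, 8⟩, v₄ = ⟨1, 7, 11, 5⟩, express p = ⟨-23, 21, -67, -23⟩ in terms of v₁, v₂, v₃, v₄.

p = 3v₁ + v₂ - 2v₃ - 4v₄

Since v₁, v₂, v₃, v₄ are independent, the coefficients expressing p are uniquely determined by a linear system.
Row-reducing the augmented matrix gives the unique coefficients (α₁, …, α₄) = (3, 1, -2, -4).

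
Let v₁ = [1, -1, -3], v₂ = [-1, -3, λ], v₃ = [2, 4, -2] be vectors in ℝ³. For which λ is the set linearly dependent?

λ = 1/3

The vectors are dependent exactly when the determinant of the matrix with rows v₁, v₂, v₃ vanishes.
Expanding, det = 2 - 6*λ.
Solving 2 - 6*λ = 0 yields λ = 1/3.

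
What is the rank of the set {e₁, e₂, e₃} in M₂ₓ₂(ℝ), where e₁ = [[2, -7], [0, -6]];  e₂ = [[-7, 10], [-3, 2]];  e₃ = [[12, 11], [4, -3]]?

rank 3

Pass to coordinate vectors with respect to the basis {E₁₁, E₁₂, E₂₁, E₂₂}.
Apply Gaussian elimination to the matrix whose rows are e₁, e₂, e₃.
Reduction leaves 3 leading entries, giving rank 3.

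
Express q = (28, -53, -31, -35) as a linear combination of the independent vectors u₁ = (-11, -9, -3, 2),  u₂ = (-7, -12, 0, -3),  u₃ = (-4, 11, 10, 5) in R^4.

q = -3u₁ + 3u₂ - 4u₃

Since u₁, u₂, u₃ are independent, the coefficients expressing q are uniquely determined by a linear system.
Back-substitution yields (a₁, a₂, a₃) = (-3, 3, -4).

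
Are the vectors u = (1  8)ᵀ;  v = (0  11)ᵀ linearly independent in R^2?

The matrix [u|v] has determinant 11.
A nonzero determinant means the columns are linearly independent.

linearly independent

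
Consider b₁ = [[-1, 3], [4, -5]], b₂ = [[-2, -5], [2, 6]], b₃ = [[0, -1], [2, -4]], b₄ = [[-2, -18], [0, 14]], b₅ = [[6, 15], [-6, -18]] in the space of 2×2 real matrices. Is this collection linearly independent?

linearly dependent

Write each element as a coordinate vector in ℝ⁴ using {E₁₁, E₁₂, E₂₁, E₂₂}.
There are 5 vectors in a 4-dimensional space, so they cannot be linearly independent.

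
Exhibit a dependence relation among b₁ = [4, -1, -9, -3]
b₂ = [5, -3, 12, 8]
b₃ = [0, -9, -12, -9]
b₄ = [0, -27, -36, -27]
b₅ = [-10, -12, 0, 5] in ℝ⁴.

Set up α₁b₁ + … + α₅b₅ = 0 and solve the homogeneous system.
The free variable yields coefficients (0, 0, 3, -1, 0) (any nonzero multiple also works).

3b₃ - b₄ = 0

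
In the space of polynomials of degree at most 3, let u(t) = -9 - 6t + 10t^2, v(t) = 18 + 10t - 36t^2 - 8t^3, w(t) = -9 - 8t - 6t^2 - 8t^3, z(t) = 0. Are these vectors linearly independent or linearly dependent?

Write each element as a coordinate vector in ℝ⁴ using {1, t, …, t^3}.
One of the vectors is the zero vector, so the set is linearly dependent.

linearly dependent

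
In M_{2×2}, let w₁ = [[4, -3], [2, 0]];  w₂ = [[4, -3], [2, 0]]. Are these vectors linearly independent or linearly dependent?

linearly dependent

Write each element as a coordinate vector in ℝ⁴ using {E₁₁, E₁₂, E₂₁, E₂₂}.
Two of the vectors are equal, giving an immediate dependence.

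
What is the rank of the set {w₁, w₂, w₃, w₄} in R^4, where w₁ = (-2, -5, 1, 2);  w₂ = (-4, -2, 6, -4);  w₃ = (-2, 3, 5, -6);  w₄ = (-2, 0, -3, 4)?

rank 3

Form the matrix with w₁, w₂, w₃, w₄ as columns and reduce.
The echelon form has 3 nonzero rows, so the rank is 3.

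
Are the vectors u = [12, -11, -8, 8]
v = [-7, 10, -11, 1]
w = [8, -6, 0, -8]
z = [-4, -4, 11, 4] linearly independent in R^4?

linearly independent

The matrix [u|v|w|z] has determinant -7704.
A nonzero determinant means the columns are linearly independent.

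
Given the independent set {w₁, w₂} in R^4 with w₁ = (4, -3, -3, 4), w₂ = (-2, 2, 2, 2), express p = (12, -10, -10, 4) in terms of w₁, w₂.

p = 2w₁ - 2w₂

Write p = α₁w₁ + α₂w₂ and equate components.
The system has the unique solution (α₁, α₂) = (2, -2).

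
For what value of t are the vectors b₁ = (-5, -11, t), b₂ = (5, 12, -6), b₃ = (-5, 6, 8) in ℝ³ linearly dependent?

t = 55/9

The set is linearly dependent precisely when det[b₁; b₂; b₃] = 0.
Expanding, det = 90*t - 550.
Solving 90*t - 550 = 0 yields t = 55/9.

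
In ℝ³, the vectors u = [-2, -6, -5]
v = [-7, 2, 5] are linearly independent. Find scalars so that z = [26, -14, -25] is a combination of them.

z = u - 4v

Write z = α₁u + α₂v and equate components.
Back-substitution yields (α₁, α₂) = (1, -4).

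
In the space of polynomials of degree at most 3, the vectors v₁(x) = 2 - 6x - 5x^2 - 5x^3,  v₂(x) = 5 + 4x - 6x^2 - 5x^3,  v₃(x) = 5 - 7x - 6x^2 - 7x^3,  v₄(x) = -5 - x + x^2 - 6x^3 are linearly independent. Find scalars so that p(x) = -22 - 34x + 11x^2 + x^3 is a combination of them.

Identify each element with its coordinate vector in ℝ⁴ via {1, x, …, x^3}.
Set up the augmented matrix [v₁ | v₂ | v₃ | v₄ | p] and row-reduce.
Back-substitution yields (a₁, …, a₄) = (4, -4, -1, 1).

p = 4v₁ - 4v₂ - v₃ + v₄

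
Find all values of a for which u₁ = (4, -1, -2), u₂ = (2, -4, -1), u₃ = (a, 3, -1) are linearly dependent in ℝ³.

Place the vectors as rows of a 3×3 matrix; dependence ⇔ determinant zero.
Expanding, det = 14 - 7*a.
This vanishes exactly when a = 2.

a = 2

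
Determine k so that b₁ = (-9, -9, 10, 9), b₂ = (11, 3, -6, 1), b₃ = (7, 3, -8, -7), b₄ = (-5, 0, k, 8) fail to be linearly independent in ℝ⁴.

Place the vectors as rows of a 4×4 matrix; dependence ⇔ determinant zero.
Cofactor expansion gives det = 432*k - 3240.
This vanishes exactly when k = 15/2.

k = 15/2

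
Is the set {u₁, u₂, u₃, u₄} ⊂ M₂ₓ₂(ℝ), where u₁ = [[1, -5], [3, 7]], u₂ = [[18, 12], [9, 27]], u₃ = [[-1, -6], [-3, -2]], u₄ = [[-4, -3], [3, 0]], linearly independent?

Take coordinates with respect to the standard basis {E₁₁, E₁₂, E₂₁, E₂₂}.
The matrix [u₁|u₂|u₃|u₄] has determinant 0.
A zero determinant means the columns are linearly dependent.

linearly dependent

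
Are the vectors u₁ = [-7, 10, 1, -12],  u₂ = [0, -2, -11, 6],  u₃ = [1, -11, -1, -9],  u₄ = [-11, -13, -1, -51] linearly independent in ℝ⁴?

Place the vectors as rows of a 4×4 matrix and reduce to echelon form.
The reduction yields 3 nonzero rows, so the rank is 3.
Since rank 3 < 4, the set is linearly dependent.
Indeed 2u₁ + 3u₃ - u₄ = 0.

linearly dependent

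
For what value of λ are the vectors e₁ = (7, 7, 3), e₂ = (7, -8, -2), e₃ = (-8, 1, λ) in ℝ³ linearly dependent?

λ = -3/7

The vectors are dependent exactly when the determinant of the matrix with rows e₁, e₂, e₃ vanishes.
Expanding, det = -105*λ - 45.
Setting this to zero gives λ = -3/7.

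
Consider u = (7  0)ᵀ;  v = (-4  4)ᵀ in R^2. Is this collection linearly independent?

linearly independent

The matrix [u|v] has determinant 28.
A nonzero determinant means the columns are linearly independent.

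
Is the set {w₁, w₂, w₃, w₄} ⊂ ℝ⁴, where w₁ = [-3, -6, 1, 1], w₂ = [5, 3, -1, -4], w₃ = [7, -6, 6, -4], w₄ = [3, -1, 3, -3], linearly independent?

linearly independent

Form the 4×4 matrix with these as columns; its determinant is -305.
A nonzero determinant means the columns are linearly independent.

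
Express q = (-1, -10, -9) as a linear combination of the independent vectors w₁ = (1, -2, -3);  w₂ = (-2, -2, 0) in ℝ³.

Set up the augmented matrix [w₁ | w₂ | q] and row-reduce.
The system has the unique solution (c₁, c₂) = (3, 2).

q = 3w₁ + 2w₂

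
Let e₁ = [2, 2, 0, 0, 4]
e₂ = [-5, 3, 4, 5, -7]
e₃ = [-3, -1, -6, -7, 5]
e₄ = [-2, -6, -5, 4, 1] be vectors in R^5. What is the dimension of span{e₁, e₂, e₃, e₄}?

dim = 4

Apply Gaussian elimination to the matrix whose rows are e₁, e₂, e₃, e₄.
The echelon form has 4 nonzero rows, so the rank is 4.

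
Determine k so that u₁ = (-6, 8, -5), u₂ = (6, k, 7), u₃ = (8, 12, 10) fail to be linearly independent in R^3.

k = 28/5

The set is linearly dependent precisely when det[u₁; u₂; u₃] = 0.
Expanding, det = 112 - 20*k.
This vanishes exactly when k = 28/5.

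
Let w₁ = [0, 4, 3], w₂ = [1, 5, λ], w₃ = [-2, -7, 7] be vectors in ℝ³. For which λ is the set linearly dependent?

Place the vectors as rows of a 3×3 matrix; dependence ⇔ determinant zero.
Expanding, det = -8*λ - 19.
Solving -8*λ - 19 = 0 yields λ = -19/8.

λ = -19/8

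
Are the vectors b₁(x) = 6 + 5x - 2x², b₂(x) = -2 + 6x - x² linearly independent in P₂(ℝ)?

linearly independent

Take coordinates with respect to the standard basis {1, x, x²}.
Place the vectors as rows of a 2×3 matrix and reduce to echelon form.
The reduction yields 2 nonzero rows, so the rank is 2.
Since rank = 2 (the number of vectors), the set is linearly independent.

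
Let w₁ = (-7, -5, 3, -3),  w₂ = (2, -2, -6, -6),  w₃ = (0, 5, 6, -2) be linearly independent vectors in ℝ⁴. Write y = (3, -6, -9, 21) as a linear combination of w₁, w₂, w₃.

y = -w₁ - 2w₂ - 3w₃

Write y = a₁w₁ + … + a₃w₃ and equate components.
The system has the unique solution (a₁, a₂, a₃) = (-1, -2, -3).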